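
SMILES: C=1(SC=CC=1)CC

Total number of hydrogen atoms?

8

Hydrogens are implicit in SMILES; fill each atom to its normal valence:
  3 × C (aromatic): 1 H each → 3
  1 × C: 3 H
  1 × C: 2 H
  1 × C (aromatic): no H
  1 × S (aromatic): no H
  Total hydrogens = 8.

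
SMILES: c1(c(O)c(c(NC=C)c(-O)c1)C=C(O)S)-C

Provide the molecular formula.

Heavy atoms from the SMILES: 11 C, 1 N, 3 O, 1 S.
Implicit hydrogens by atom environment:
  5 × C (aromatic): no H
  3 × O: 1 H each → 3
  2 × C: 1 H each → 2
  1 × C: 3 H
  1 × C: 2 H
  1 × C (aromatic): 1 H
  1 × C: no H
  1 × N: 1 H
  1 × S: 1 H
  Total hydrogens = 13.
Molecular formula: C11H13NO3S

C11H13NO3S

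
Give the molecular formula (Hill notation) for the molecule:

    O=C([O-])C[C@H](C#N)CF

Heavy atoms from the SMILES: 5 C, 1 F, 1 N, 2 O.
Implicit hydrogens by atom environment:
  2 × C: 2 H each → 4
  2 × C: no H
  1 × C: 1 H
  1 × F: no H
  1 × N: no H
  1 × O: no H
  1 × O (charge -1): no H
  Total hydrogens = 5.
Net charge -1.
Molecular formula: C5H5FNO2-

C5H5FNO2-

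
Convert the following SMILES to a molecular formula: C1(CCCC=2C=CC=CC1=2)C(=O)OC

C12H14O2

Heavy atoms from the SMILES: 12 C, 2 O.
Implicit hydrogens by atom environment:
  4 × C (aromatic): 1 H each → 4
  3 × C: 2 H each → 6
  2 × C (aromatic): no H
  2 × O: no H
  1 × C: 3 H
  1 × C: 1 H
  1 × C: no H
  Total hydrogens = 14.
Molecular formula: C12H14O2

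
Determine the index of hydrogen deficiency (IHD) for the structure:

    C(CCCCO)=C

Molecular formula from the SMILES: C6H12O.
DoU = (2C + 2 + N − H − X)/2 = (2·6 + 2 + 0 − 12 − 0)/2 = 2/2 = 1.
(Structurally: 0 ring(s) + 1 π bond(s) = 1.)

1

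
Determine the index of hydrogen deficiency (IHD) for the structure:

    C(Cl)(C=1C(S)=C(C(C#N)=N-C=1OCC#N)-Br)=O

9

Molecular formula from the SMILES: C9H3BrClN3O2S.
DoU = (2C + 2 + N − H − X)/2 = (2·9 + 2 + 3 − 3 − 2)/2 = 18/2 = 9.
(Structurally: 1 ring(s) + 8 π bond(s) = 9.)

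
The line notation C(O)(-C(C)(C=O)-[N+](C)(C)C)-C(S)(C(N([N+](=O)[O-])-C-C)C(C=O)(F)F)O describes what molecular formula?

Heavy atoms from the SMILES: 13 C, 2 F, 3 N, 6 O, 1 S.
Implicit hydrogens by atom environment:
  5 × C: 3 H each → 15
  4 × C: 1 H each → 4
  3 × C: no H
  3 × O: no H
  2 × F: no H
  2 × N (charge +1): no H
  2 × O: 1 H each → 2
  1 × C: 2 H
  1 × N: no H
  1 × O (charge -1): no H
  1 × S: 1 H
  Total hydrogens = 24.
Net charge +1.
Molecular formula: C13H24F2N3O6S+

C13H24F2N3O6S+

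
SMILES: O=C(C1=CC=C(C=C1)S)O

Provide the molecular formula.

C7H6O2S

Heavy atoms from the SMILES: 7 C, 2 O, 1 S.
Implicit hydrogens by atom environment:
  4 × C (aromatic): 1 H each → 4
  2 × C (aromatic): no H
  1 × C: no H
  1 × O: 1 H
  1 × O: no H
  1 × S: 1 H
  Total hydrogens = 6.
Molecular formula: C7H6O2S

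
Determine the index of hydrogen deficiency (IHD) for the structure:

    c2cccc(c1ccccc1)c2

8

Molecular formula from the SMILES: C12H10.
DoU = (2C + 2 + N − H − X)/2 = (2·12 + 2 + 0 − 10 − 0)/2 = 16/2 = 8.
(Structurally: 2 ring(s) + 6 π bond(s) = 8.)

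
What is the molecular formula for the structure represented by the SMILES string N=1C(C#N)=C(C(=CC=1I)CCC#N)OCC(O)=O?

C11H8IN3O3

Heavy atoms from the SMILES: 11 C, 1 I, 3 N, 3 O.
Implicit hydrogens by atom environment:
  4 × C (aromatic): no H
  3 × C: 2 H each → 6
  3 × C: no H
  2 × N: no H
  2 × O: no H
  1 × C (aromatic): 1 H
  1 × I: no H
  1 × N (aromatic): no H
  1 × O: 1 H
  Total hydrogens = 8.
Molecular formula: C11H8IN3O3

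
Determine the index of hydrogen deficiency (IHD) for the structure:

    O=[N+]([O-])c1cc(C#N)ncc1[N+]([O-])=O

8

Molecular formula from the SMILES: C6H2N4O4.
DoU = (2C + 2 + N − H − X)/2 = (2·6 + 2 + 4 − 2 − 0)/2 = 16/2 = 8.
(Structurally: 1 ring(s) + 7 π bond(s) = 8.)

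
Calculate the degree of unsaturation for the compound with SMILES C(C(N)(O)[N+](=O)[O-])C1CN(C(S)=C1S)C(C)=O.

4

Molecular formula from the SMILES: C8H13N3O4S2.
DoU = (2C + 2 + N − H − X)/2 = (2·8 + 2 + 3 − 13 − 0)/2 = 8/2 = 4.
(Structurally: 1 ring(s) + 3 π bond(s) = 4.)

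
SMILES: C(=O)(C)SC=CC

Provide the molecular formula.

C5H8OS

Heavy atoms from the SMILES: 5 C, 1 O, 1 S.
Implicit hydrogens by atom environment:
  2 × C: 3 H each → 6
  2 × C: 1 H each → 2
  1 × C: no H
  1 × O: no H
  1 × S: no H
  Total hydrogens = 8.
Molecular formula: C5H8OS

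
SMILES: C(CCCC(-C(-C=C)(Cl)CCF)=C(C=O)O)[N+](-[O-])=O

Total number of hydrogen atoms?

17

Hydrogens are implicit in SMILES; fill each atom to its normal valence:
  7 × C: 2 H each → 14
  3 × C: no H
  2 × C: 1 H each → 2
  2 × O: no H
  1 × Cl: no H
  1 × F: no H
  1 × N (charge +1): no H
  1 × O: 1 H
  1 × O (charge -1): no H
  Total hydrogens = 17.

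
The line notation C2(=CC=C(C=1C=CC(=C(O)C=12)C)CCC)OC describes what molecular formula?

Heavy atoms from the SMILES: 15 C, 2 O.
Implicit hydrogens by atom environment:
  6 × C (aromatic): no H
  4 × C (aromatic): 1 H each → 4
  3 × C: 3 H each → 9
  2 × C: 2 H each → 4
  1 × O: 1 H
  1 × O: no H
  Total hydrogens = 18.
Molecular formula: C15H18O2

C15H18O2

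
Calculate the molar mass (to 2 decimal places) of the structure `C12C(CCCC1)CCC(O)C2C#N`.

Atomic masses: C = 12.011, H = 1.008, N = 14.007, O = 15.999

179.26

Molecular formula: C11H17NO.
M = 11×12.011 + 17×1.008 + 1×14.007 + 1×15.999 = 179.26 g/mol.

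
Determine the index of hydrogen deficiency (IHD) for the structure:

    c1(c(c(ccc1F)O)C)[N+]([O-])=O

Molecular formula from the SMILES: C7H6FNO3.
DoU = (2C + 2 + N − H − X)/2 = (2·7 + 2 + 1 − 6 − 1)/2 = 10/2 = 5.
(Structurally: 1 ring(s) + 4 π bond(s) = 5.)

5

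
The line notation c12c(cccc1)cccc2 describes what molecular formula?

C10H8

Heavy atoms from the SMILES: 10 C.
Implicit hydrogens by atom environment:
  8 × C (aromatic): 1 H each → 8
  2 × C (aromatic): no H
  Total hydrogens = 8.
Molecular formula: C10H8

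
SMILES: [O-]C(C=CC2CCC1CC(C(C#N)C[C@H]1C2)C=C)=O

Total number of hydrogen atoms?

20

Hydrogens are implicit in SMILES; fill each atom to its normal valence:
  8 × C: 1 H each → 8
  6 × C: 2 H each → 12
  2 × C: no H
  1 × N: no H
  1 × O: no H
  1 × O (charge -1): no H
  Total hydrogens = 20.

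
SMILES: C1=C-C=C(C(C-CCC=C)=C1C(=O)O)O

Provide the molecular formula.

Heavy atoms from the SMILES: 12 C, 3 O.
Implicit hydrogens by atom environment:
  4 × C: 2 H each → 8
  3 × C (aromatic): 1 H each → 3
  3 × C (aromatic): no H
  2 × O: 1 H each → 2
  1 × C: 1 H
  1 × C: no H
  1 × O: no H
  Total hydrogens = 14.
Molecular formula: C12H14O3

C12H14O3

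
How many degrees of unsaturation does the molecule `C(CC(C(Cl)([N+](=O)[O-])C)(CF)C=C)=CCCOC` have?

Molecular formula from the SMILES: C12H19ClFNO3.
DoU = (2C + 2 + N − H − X)/2 = (2·12 + 2 + 1 − 19 − 2)/2 = 6/2 = 3.
(Structurally: 0 ring(s) + 3 π bond(s) = 3.)

3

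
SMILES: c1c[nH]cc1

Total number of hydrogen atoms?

5

Hydrogens are implicit in SMILES; fill each atom to its normal valence:
  4 × C (aromatic): 1 H each → 4
  1 × N (aromatic): 1 H
  Total hydrogens = 5.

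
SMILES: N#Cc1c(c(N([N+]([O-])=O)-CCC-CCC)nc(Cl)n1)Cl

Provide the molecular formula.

Heavy atoms from the SMILES: 11 C, 2 Cl, 5 N, 2 O.
Implicit hydrogens by atom environment:
  5 × C: 2 H each → 10
  4 × C (aromatic): no H
  2 × Cl: no H
  2 × N (aromatic): no H
  2 × N: no H
  1 × C: 3 H
  1 × C: no H
  1 × N (charge +1): no H
  1 × O: no H
  1 × O (charge -1): no H
  Total hydrogens = 13.
Molecular formula: C11H13Cl2N5O2

C11H13Cl2N5O2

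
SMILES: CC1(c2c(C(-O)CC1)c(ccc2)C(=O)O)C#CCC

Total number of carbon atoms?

The symbol for carbon appears 16 times in the SMILES. Lowercase c denotes aromatic carbon and counts toward C.

16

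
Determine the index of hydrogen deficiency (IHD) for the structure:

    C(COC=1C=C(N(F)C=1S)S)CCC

3

Molecular formula from the SMILES: C9H14FNOS2.
DoU = (2C + 2 + N − H − X)/2 = (2·9 + 2 + 1 − 14 − 1)/2 = 6/2 = 3.
(Structurally: 1 ring(s) + 2 π bond(s) = 3.)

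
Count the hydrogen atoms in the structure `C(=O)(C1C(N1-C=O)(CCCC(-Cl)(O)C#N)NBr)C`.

13

Hydrogens are implicit in SMILES; fill each atom to its normal valence:
  4 × C: no H
  3 × C: 2 H each → 6
  2 × C: 1 H each → 2
  2 × N: no H
  2 × O: no H
  1 × Br: no H
  1 × C: 3 H
  1 × Cl: no H
  1 × N: 1 H
  1 × O: 1 H
  Total hydrogens = 13.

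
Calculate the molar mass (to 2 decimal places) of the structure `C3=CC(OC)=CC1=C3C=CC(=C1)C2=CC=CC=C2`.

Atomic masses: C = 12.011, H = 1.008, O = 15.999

Molecular formula: C17H14O.
M = 17×12.011 + 14×1.008 + 1×15.999 = 234.30 g/mol.

234.30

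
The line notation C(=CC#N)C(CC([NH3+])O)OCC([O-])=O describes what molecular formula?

C8H12N2O4

Heavy atoms from the SMILES: 8 C, 2 N, 4 O.
Implicit hydrogens by atom environment:
  4 × C: 1 H each → 4
  2 × C: 2 H each → 4
  2 × C: no H
  2 × O: no H
  1 × N (charge +1): 3 H
  1 × N: no H
  1 × O: 1 H
  1 × O (charge -1): no H
  Total hydrogens = 12.
Molecular formula: C8H12N2O4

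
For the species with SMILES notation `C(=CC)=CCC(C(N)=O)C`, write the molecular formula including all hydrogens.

Heavy atoms from the SMILES: 8 C, 1 N, 1 O.
Implicit hydrogens by atom environment:
  3 × C: 1 H each → 3
  2 × C: 3 H each → 6
  2 × C: no H
  1 × C: 2 H
  1 × N: 2 H
  1 × O: no H
  Total hydrogens = 13.
Molecular formula: C8H13NO

C8H13NO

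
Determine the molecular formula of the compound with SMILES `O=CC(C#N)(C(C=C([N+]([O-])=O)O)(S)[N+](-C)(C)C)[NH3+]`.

Heavy atoms from the SMILES: 9 C, 4 N, 4 O, 1 S.
Implicit hydrogens by atom environment:
  4 × C: no H
  3 × C: 3 H each → 9
  2 × C: 1 H each → 2
  2 × N (charge +1): no H
  2 × O: no H
  1 × N (charge +1): 3 H
  1 × N: no H
  1 × O: 1 H
  1 × O (charge -1): no H
  1 × S: 1 H
  Total hydrogens = 16.
Net charge +2.
Molecular formula: [C9H16N4O4S]2+

[C9H16N4O4S]2+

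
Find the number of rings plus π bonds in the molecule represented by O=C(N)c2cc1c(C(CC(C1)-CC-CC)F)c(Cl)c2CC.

Molecular formula from the SMILES: C17H23ClFNO.
DoU = (2C + 2 + N − H − X)/2 = (2·17 + 2 + 1 − 23 − 2)/2 = 12/2 = 6.
(Structurally: 2 ring(s) + 4 π bond(s) = 6.)

6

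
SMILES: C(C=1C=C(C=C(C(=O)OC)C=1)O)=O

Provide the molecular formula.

Heavy atoms from the SMILES: 9 C, 4 O.
Implicit hydrogens by atom environment:
  3 × C (aromatic): 1 H each → 3
  3 × C (aromatic): no H
  3 × O: no H
  1 × C: 3 H
  1 × C: 1 H
  1 × C: no H
  1 × O: 1 H
  Total hydrogens = 8.
Molecular formula: C9H8O4

C9H8O4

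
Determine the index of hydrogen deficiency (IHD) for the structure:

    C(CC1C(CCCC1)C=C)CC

2

Molecular formula from the SMILES: C12H22.
DoU = (2C + 2 + N − H − X)/2 = (2·12 + 2 + 0 − 22 − 0)/2 = 4/2 = 2.
(Structurally: 1 ring(s) + 1 π bond(s) = 2.)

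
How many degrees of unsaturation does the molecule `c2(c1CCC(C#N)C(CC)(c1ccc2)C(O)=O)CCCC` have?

8

Molecular formula from the SMILES: C18H23NO2.
DoU = (2C + 2 + N − H − X)/2 = (2·18 + 2 + 1 − 23 − 0)/2 = 16/2 = 8.
(Structurally: 2 ring(s) + 6 π bond(s) = 8.)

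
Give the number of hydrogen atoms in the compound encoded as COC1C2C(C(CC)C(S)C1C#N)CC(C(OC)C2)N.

26

Hydrogens are implicit in SMILES; fill each atom to its normal valence:
  8 × C: 1 H each → 8
  3 × C: 3 H each → 9
  3 × C: 2 H each → 6
  2 × O: no H
  1 × C: no H
  1 × N: 2 H
  1 × N: no H
  1 × S: 1 H
  Total hydrogens = 26.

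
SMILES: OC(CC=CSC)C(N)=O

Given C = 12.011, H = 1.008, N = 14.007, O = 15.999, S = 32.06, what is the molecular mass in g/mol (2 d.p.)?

Molecular formula: C6H11NO2S.
M = 6×12.011 + 11×1.008 + 1×14.007 + 2×15.999 + 1×32.06 = 161.22 g/mol.

161.22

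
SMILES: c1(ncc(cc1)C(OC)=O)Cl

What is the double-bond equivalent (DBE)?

5

Molecular formula from the SMILES: C7H6ClNO2.
DoU = (2C + 2 + N − H − X)/2 = (2·7 + 2 + 1 − 6 − 1)/2 = 10/2 = 5.
(Structurally: 1 ring(s) + 4 π bond(s) = 5.)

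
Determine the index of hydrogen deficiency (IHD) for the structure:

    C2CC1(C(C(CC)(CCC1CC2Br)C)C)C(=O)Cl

Molecular formula from the SMILES: C15H24BrClO.
DoU = (2C + 2 + N − H − X)/2 = (2·15 + 2 + 0 − 24 − 2)/2 = 6/2 = 3.
(Structurally: 2 ring(s) + 1 π bond(s) = 3.)

3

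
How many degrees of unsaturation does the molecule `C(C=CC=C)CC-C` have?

Molecular formula from the SMILES: C8H14.
DoU = (2C + 2 + N − H − X)/2 = (2·8 + 2 + 0 − 14 − 0)/2 = 4/2 = 2.
(Structurally: 0 ring(s) + 2 π bond(s) = 2.)

2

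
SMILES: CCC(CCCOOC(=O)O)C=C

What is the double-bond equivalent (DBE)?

2

Molecular formula from the SMILES: C9H16O4.
DoU = (2C + 2 + N − H − X)/2 = (2·9 + 2 + 0 − 16 − 0)/2 = 4/2 = 2.
(Structurally: 0 ring(s) + 2 π bond(s) = 2.)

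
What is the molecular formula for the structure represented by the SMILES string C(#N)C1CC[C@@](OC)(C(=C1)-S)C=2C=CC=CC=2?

Heavy atoms from the SMILES: 14 C, 1 N, 1 O, 1 S.
Implicit hydrogens by atom environment:
  5 × C (aromatic): 1 H each → 5
  3 × C: no H
  2 × C: 2 H each → 4
  2 × C: 1 H each → 2
  1 × C: 3 H
  1 × C (aromatic): no H
  1 × N: no H
  1 × O: no H
  1 × S: 1 H
  Total hydrogens = 15.
Molecular formula: C14H15NOS

C14H15NOS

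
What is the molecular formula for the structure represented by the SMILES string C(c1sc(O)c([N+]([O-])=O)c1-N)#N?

C5H3N3O3S

Heavy atoms from the SMILES: 5 C, 3 N, 3 O, 1 S.
Implicit hydrogens by atom environment:
  4 × C (aromatic): no H
  1 × C: no H
  1 × N: 2 H
  1 × N: no H
  1 × N (charge +1): no H
  1 × O: 1 H
  1 × O: no H
  1 × O (charge -1): no H
  1 × S (aromatic): no H
  Total hydrogens = 3.
Molecular formula: C5H3N3O3S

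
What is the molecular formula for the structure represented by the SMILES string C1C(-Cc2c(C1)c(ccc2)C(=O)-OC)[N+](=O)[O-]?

C12H13NO4

Heavy atoms from the SMILES: 12 C, 1 N, 4 O.
Implicit hydrogens by atom environment:
  3 × C: 2 H each → 6
  3 × C (aromatic): 1 H each → 3
  3 × C (aromatic): no H
  3 × O: no H
  1 × C: 3 H
  1 × C: 1 H
  1 × C: no H
  1 × N (charge +1): no H
  1 × O (charge -1): no H
  Total hydrogens = 13.
Molecular formula: C12H13NO4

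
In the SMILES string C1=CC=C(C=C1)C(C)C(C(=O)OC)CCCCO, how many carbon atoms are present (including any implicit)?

The symbol for carbon appears 15 times in the SMILES.

15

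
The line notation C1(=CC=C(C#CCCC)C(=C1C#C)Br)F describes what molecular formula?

C13H10BrF

Heavy atoms from the SMILES: 1 Br, 13 C, 1 F.
Implicit hydrogens by atom environment:
  4 × C (aromatic): no H
  3 × C: no H
  2 × C: 2 H each → 4
  2 × C (aromatic): 1 H each → 2
  1 × Br: no H
  1 × C: 3 H
  1 × C: 1 H
  1 × F: no H
  Total hydrogens = 10.
Molecular formula: C13H10BrF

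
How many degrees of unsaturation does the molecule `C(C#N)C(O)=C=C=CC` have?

Molecular formula from the SMILES: C7H7NO.
DoU = (2C + 2 + N − H − X)/2 = (2·7 + 2 + 1 − 7 − 0)/2 = 10/2 = 5.
(Structurally: 0 ring(s) + 5 π bond(s) = 5.)

5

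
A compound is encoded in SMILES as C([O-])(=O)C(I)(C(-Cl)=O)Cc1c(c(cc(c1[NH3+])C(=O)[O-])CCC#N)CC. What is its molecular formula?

Heavy atoms from the SMILES: 16 C, 1 Cl, 1 I, 2 N, 5 O.
Implicit hydrogens by atom environment:
  5 × C (aromatic): no H
  5 × C: no H
  4 × C: 2 H each → 8
  3 × O: no H
  2 × O (charge -1): no H
  1 × C: 3 H
  1 × C (aromatic): 1 H
  1 × Cl: no H
  1 × I: no H
  1 × N (charge +1): 3 H
  1 × N: no H
  Total hydrogens = 15.
Net charge -1.
Molecular formula: C16H15ClIN2O5-

C16H15ClIN2O5-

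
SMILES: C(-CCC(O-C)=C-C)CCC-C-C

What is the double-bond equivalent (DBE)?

Molecular formula from the SMILES: C12H24O.
DoU = (2C + 2 + N − H − X)/2 = (2·12 + 2 + 0 − 24 − 0)/2 = 2/2 = 1.
(Structurally: 0 ring(s) + 1 π bond(s) = 1.)

1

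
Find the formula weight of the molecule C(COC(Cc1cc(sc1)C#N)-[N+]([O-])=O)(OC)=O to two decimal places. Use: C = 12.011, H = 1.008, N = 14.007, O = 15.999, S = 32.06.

Molecular formula: C10H10N2O5S.
M = 10×12.011 + 10×1.008 + 2×14.007 + 5×15.999 + 1×32.06 = 270.26 g/mol.

270.26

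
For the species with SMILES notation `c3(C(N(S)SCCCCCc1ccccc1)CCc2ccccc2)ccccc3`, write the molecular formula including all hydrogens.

C26H31NS2

Heavy atoms from the SMILES: 26 C, 1 N, 2 S.
Implicit hydrogens by atom environment:
  15 × C (aromatic): 1 H each → 15
  7 × C: 2 H each → 14
  3 × C (aromatic): no H
  1 × C: 1 H
  1 × N: no H
  1 × S: 1 H
  1 × S: no H
  Total hydrogens = 31.
Molecular formula: C26H31NS2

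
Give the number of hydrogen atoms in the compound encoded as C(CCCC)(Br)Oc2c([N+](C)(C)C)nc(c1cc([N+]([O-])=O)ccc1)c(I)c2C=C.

Hydrogens are implicit in SMILES; fill each atom to its normal valence:
  7 × C (aromatic): no H
  4 × C: 3 H each → 12
  4 × C: 2 H each → 8
  4 × C (aromatic): 1 H each → 4
  2 × C: 1 H each → 2
  2 × N (charge +1): no H
  2 × O: no H
  1 × Br: no H
  1 × I: no H
  1 × N (aromatic): no H
  1 × O (charge -1): no H
  Total hydrogens = 26.

26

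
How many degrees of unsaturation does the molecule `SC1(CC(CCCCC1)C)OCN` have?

Molecular formula from the SMILES: C10H21NOS.
DoU = (2C + 2 + N − H − X)/2 = (2·10 + 2 + 1 − 21 − 0)/2 = 2/2 = 1.
(Structurally: 1 ring(s) + 0 π bond(s) = 1.)

1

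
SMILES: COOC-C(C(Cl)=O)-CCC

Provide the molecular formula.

C7H13ClO3

Heavy atoms from the SMILES: 7 C, 1 Cl, 3 O.
Implicit hydrogens by atom environment:
  3 × C: 2 H each → 6
  3 × O: no H
  2 × C: 3 H each → 6
  1 × C: 1 H
  1 × C: no H
  1 × Cl: no H
  Total hydrogens = 13.
Molecular formula: C7H13ClO3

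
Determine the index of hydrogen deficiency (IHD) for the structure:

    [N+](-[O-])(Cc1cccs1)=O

4

Molecular formula from the SMILES: C5H5NO2S.
DoU = (2C + 2 + N − H − X)/2 = (2·5 + 2 + 1 − 5 − 0)/2 = 8/2 = 4.
(Structurally: 1 ring(s) + 3 π bond(s) = 4.)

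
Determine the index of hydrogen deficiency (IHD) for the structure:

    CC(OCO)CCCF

0

Molecular formula from the SMILES: C6H13FO2.
DoU = (2C + 2 + N − H − X)/2 = (2·6 + 2 + 0 − 13 − 1)/2 = 0/2 = 0.
(Structurally: 0 ring(s) + 0 π bond(s) = 0.)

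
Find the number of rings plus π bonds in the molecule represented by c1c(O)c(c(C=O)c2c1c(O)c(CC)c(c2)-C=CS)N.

9

Molecular formula from the SMILES: C15H15NO3S.
DoU = (2C + 2 + N − H − X)/2 = (2·15 + 2 + 1 − 15 − 0)/2 = 18/2 = 9.
(Structurally: 2 ring(s) + 7 π bond(s) = 9.)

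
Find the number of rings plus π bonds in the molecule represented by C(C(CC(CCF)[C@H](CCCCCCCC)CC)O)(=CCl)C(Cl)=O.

2

Molecular formula from the SMILES: C19H33Cl2FO2.
DoU = (2C + 2 + N − H − X)/2 = (2·19 + 2 + 0 − 33 − 3)/2 = 4/2 = 2.
(Structurally: 0 ring(s) + 2 π bond(s) = 2.)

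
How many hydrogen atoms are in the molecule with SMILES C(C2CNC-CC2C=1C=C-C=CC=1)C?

Hydrogens are implicit in SMILES; fill each atom to its normal valence:
  5 × C (aromatic): 1 H each → 5
  4 × C: 2 H each → 8
  2 × C: 1 H each → 2
  1 × C: 3 H
  1 × C (aromatic): no H
  1 × N: 1 H
  Total hydrogens = 19.

19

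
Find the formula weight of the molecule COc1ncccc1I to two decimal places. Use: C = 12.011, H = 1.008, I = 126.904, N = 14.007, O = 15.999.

235.02

Molecular formula: C6H6INO.
M = 6×12.011 + 6×1.008 + 1×126.904 + 1×14.007 + 1×15.999 = 235.02 g/mol.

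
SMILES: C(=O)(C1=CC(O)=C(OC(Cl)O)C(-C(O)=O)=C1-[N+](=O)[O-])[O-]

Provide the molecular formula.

C9H5ClNO9-

Heavy atoms from the SMILES: 9 C, 1 Cl, 1 N, 9 O.
Implicit hydrogens by atom environment:
  5 × C (aromatic): no H
  4 × O: no H
  3 × O: 1 H each → 3
  2 × C: no H
  2 × O (charge -1): no H
  1 × C (aromatic): 1 H
  1 × C: 1 H
  1 × Cl: no H
  1 × N (charge +1): no H
  Total hydrogens = 5.
Net charge -1.
Molecular formula: C9H5ClNO9-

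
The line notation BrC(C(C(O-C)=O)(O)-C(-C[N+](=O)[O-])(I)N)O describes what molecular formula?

C6H10BrIN2O6

Heavy atoms from the SMILES: 1 Br, 6 C, 1 I, 2 N, 6 O.
Implicit hydrogens by atom environment:
  3 × C: no H
  3 × O: no H
  2 × O: 1 H each → 2
  1 × Br: no H
  1 × C: 3 H
  1 × C: 2 H
  1 × C: 1 H
  1 × I: no H
  1 × N: 2 H
  1 × N (charge +1): no H
  1 × O (charge -1): no H
  Total hydrogens = 10.
Molecular formula: C6H10BrIN2O6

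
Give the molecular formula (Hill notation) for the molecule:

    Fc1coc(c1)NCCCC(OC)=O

C9H12FNO3

Heavy atoms from the SMILES: 9 C, 1 F, 1 N, 3 O.
Implicit hydrogens by atom environment:
  3 × C: 2 H each → 6
  2 × C (aromatic): 1 H each → 2
  2 × C (aromatic): no H
  2 × O: no H
  1 × C: 3 H
  1 × C: no H
  1 × F: no H
  1 × N: 1 H
  1 × O (aromatic): no H
  Total hydrogens = 12.
Molecular formula: C9H12FNO3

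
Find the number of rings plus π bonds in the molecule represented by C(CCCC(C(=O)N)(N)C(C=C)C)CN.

2

Molecular formula from the SMILES: C11H23N3O.
DoU = (2C + 2 + N − H − X)/2 = (2·11 + 2 + 3 − 23 − 0)/2 = 4/2 = 2.
(Structurally: 0 ring(s) + 2 π bond(s) = 2.)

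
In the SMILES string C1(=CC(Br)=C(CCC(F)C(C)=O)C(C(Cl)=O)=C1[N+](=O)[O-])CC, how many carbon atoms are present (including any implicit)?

The symbol for carbon appears 14 times in the SMILES. (Cl is a single chlorine, not C + l.)

14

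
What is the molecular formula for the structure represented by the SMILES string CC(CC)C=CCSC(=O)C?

C9H16OS

Heavy atoms from the SMILES: 9 C, 1 O, 1 S.
Implicit hydrogens by atom environment:
  3 × C: 3 H each → 9
  3 × C: 1 H each → 3
  2 × C: 2 H each → 4
  1 × C: no H
  1 × O: no H
  1 × S: no H
  Total hydrogens = 16.
Molecular formula: C9H16OS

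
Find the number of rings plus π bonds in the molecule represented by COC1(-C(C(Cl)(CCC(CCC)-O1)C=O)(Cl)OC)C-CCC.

Molecular formula from the SMILES: C16H28Cl2O4.
DoU = (2C + 2 + N − H − X)/2 = (2·16 + 2 + 0 − 28 − 2)/2 = 4/2 = 2.
(Structurally: 1 ring(s) + 1 π bond(s) = 2.)

2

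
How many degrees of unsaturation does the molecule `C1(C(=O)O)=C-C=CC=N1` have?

Molecular formula from the SMILES: C6H5NO2.
DoU = (2C + 2 + N − H − X)/2 = (2·6 + 2 + 1 − 5 − 0)/2 = 10/2 = 5.
(Structurally: 1 ring(s) + 4 π bond(s) = 5.)

5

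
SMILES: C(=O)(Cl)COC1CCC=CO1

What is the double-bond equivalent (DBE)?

Molecular formula from the SMILES: C7H9ClO3.
DoU = (2C + 2 + N − H − X)/2 = (2·7 + 2 + 0 − 9 − 1)/2 = 6/2 = 3.
(Structurally: 1 ring(s) + 2 π bond(s) = 3.)

3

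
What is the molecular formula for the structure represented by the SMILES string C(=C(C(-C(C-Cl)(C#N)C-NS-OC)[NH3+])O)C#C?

C10H15ClN3O2S+

Heavy atoms from the SMILES: 10 C, 1 Cl, 3 N, 2 O, 1 S.
Implicit hydrogens by atom environment:
  4 × C: no H
  3 × C: 1 H each → 3
  2 × C: 2 H each → 4
  1 × C: 3 H
  1 × Cl: no H
  1 × N (charge +1): 3 H
  1 × N: 1 H
  1 × N: no H
  1 × O: 1 H
  1 × O: no H
  1 × S: no H
  Total hydrogens = 15.
Net charge +1.
Molecular formula: C10H15ClN3O2S+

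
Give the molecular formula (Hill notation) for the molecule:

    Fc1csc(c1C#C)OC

C7H5FOS

Heavy atoms from the SMILES: 7 C, 1 F, 1 O, 1 S.
Implicit hydrogens by atom environment:
  3 × C (aromatic): no H
  1 × C: 3 H
  1 × C (aromatic): 1 H
  1 × C: 1 H
  1 × C: no H
  1 × F: no H
  1 × O: no H
  1 × S (aromatic): no H
  Total hydrogens = 5.
Molecular formula: C7H5FOS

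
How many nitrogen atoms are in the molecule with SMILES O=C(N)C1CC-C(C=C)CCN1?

The symbol for nitrogen appears 2 times in the SMILES.

2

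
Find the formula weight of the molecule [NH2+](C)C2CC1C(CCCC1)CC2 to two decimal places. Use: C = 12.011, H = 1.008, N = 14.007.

Molecular formula: C11H22N+.
M = 11×12.011 + 22×1.008 + 1×14.007 = 168.30 g/mol.

168.30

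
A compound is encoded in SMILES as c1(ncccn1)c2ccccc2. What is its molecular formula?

C10H8N2

Heavy atoms from the SMILES: 10 C, 2 N.
Implicit hydrogens by atom environment:
  8 × C (aromatic): 1 H each → 8
  2 × C (aromatic): no H
  2 × N (aromatic): no H
  Total hydrogens = 8.
Molecular formula: C10H8N2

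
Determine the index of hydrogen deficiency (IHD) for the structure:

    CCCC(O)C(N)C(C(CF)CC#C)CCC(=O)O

Molecular formula from the SMILES: C14H24FNO3.
DoU = (2C + 2 + N − H − X)/2 = (2·14 + 2 + 1 − 24 − 1)/2 = 6/2 = 3.
(Structurally: 0 ring(s) + 3 π bond(s) = 3.)

3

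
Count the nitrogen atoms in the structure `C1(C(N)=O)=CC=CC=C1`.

The symbol for nitrogen appears 1 time in the SMILES.

1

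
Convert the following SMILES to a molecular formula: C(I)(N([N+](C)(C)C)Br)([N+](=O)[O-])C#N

C5H9BrIN4O2+

Heavy atoms from the SMILES: 1 Br, 5 C, 1 I, 4 N, 2 O.
Implicit hydrogens by atom environment:
  3 × C: 3 H each → 9
  2 × C: no H
  2 × N: no H
  2 × N (charge +1): no H
  1 × Br: no H
  1 × I: no H
  1 × O: no H
  1 × O (charge -1): no H
  Total hydrogens = 9.
Net charge +1.
Molecular formula: C5H9BrIN4O2+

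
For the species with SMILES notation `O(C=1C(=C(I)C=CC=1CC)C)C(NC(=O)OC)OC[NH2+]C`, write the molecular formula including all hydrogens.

C14H22IN2O4+

Heavy atoms from the SMILES: 14 C, 1 I, 2 N, 4 O.
Implicit hydrogens by atom environment:
  4 × C: 3 H each → 12
  4 × C (aromatic): no H
  4 × O: no H
  2 × C: 2 H each → 4
  2 × C (aromatic): 1 H each → 2
  1 × C: 1 H
  1 × C: no H
  1 × I: no H
  1 × N (charge +1): 2 H
  1 × N: 1 H
  Total hydrogens = 22.
Net charge +1.
Molecular formula: C14H22IN2O4+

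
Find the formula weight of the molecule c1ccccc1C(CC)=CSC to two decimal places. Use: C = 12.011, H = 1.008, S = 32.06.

Molecular formula: C11H14S.
M = 11×12.011 + 14×1.008 + 1×32.06 = 178.29 g/mol.

178.29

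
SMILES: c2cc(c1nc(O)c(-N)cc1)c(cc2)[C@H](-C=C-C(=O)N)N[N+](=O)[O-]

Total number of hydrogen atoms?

Hydrogens are implicit in SMILES; fill each atom to its normal valence:
  6 × C (aromatic): 1 H each → 6
  5 × C (aromatic): no H
  3 × C: 1 H each → 3
  2 × N: 2 H each → 4
  2 × O: no H
  1 × C: no H
  1 × N: 1 H
  1 × N (aromatic): no H
  1 × N (charge +1): no H
  1 × O: 1 H
  1 × O (charge -1): no H
  Total hydrogens = 15.

15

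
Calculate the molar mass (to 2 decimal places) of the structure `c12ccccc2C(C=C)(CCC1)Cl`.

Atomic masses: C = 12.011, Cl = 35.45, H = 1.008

Molecular formula: C12H13Cl.
M = 12×12.011 + 1×35.45 + 13×1.008 = 192.69 g/mol.

192.69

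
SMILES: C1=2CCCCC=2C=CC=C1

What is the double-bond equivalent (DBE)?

Molecular formula from the SMILES: C10H12.
DoU = (2C + 2 + N − H − X)/2 = (2·10 + 2 + 0 − 12 − 0)/2 = 10/2 = 5.
(Structurally: 2 ring(s) + 3 π bond(s) = 5.)

5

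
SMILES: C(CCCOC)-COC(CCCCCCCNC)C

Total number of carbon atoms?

16

The symbol for carbon appears 16 times in the SMILES.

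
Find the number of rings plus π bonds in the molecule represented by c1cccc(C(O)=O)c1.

Molecular formula from the SMILES: C7H6O2.
DoU = (2C + 2 + N − H − X)/2 = (2·7 + 2 + 0 − 6 − 0)/2 = 10/2 = 5.
(Structurally: 1 ring(s) + 4 π bond(s) = 5.)

5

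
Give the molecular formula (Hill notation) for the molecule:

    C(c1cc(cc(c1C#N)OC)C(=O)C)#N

C11H8N2O2

Heavy atoms from the SMILES: 11 C, 2 N, 2 O.
Implicit hydrogens by atom environment:
  4 × C (aromatic): no H
  3 × C: no H
  2 × C: 3 H each → 6
  2 × C (aromatic): 1 H each → 2
  2 × N: no H
  2 × O: no H
  Total hydrogens = 8.
Molecular formula: C11H8N2O2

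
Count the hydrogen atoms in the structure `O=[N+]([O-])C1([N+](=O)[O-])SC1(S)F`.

Hydrogens are implicit in SMILES; fill each atom to its normal valence:
  2 × C: no H
  2 × N (charge +1): no H
  2 × O: no H
  2 × O (charge -1): no H
  1 × F: no H
  1 × S: 1 H
  1 × S: no H
  Total hydrogens = 1.

1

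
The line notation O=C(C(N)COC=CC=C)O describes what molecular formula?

C7H11NO3

Heavy atoms from the SMILES: 7 C, 1 N, 3 O.
Implicit hydrogens by atom environment:
  4 × C: 1 H each → 4
  2 × C: 2 H each → 4
  2 × O: no H
  1 × C: no H
  1 × N: 2 H
  1 × O: 1 H
  Total hydrogens = 11.
Molecular formula: C7H11NO3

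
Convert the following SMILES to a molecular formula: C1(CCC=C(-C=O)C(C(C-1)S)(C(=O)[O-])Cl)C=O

C11H12ClO4S-

Heavy atoms from the SMILES: 11 C, 1 Cl, 4 O, 1 S.
Implicit hydrogens by atom environment:
  5 × C: 1 H each → 5
  3 × C: 2 H each → 6
  3 × C: no H
  3 × O: no H
  1 × Cl: no H
  1 × O (charge -1): no H
  1 × S: 1 H
  Total hydrogens = 12.
Net charge -1.
Molecular formula: C11H12ClO4S-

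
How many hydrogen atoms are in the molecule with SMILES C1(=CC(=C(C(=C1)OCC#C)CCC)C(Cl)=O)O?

13

Hydrogens are implicit in SMILES; fill each atom to its normal valence:
  4 × C (aromatic): no H
  3 × C: 2 H each → 6
  2 × C (aromatic): 1 H each → 2
  2 × C: no H
  2 × O: no H
  1 × C: 3 H
  1 × C: 1 H
  1 × Cl: no H
  1 × O: 1 H
  Total hydrogens = 13.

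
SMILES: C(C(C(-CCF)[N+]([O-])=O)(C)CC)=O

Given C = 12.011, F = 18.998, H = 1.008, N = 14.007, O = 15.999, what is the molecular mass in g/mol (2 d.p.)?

191.20

Molecular formula: C8H14FNO3.
M = 8×12.011 + 1×18.998 + 14×1.008 + 1×14.007 + 3×15.999 = 191.20 g/mol.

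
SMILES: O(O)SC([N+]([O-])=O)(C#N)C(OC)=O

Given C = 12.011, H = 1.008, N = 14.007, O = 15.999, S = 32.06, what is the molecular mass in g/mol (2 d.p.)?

208.14

Molecular formula: C4H4N2O6S.
M = 4×12.011 + 4×1.008 + 2×14.007 + 6×15.999 + 1×32.06 = 208.14 g/mol.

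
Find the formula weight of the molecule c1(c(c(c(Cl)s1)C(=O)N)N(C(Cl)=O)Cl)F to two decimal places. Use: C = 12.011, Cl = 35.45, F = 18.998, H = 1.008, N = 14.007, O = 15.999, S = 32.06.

Molecular formula: C6H2Cl3FN2O2S.
M = 6×12.011 + 3×35.45 + 1×18.998 + 2×1.008 + 2×14.007 + 2×15.999 + 1×32.06 = 291.50 g/mol.

291.50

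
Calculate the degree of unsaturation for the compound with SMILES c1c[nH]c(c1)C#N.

Molecular formula from the SMILES: C5H4N2.
DoU = (2C + 2 + N − H − X)/2 = (2·5 + 2 + 2 − 4 − 0)/2 = 10/2 = 5.
(Structurally: 1 ring(s) + 4 π bond(s) = 5.)

5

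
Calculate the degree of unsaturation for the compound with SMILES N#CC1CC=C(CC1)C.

4

Molecular formula from the SMILES: C8H11N.
DoU = (2C + 2 + N − H − X)/2 = (2·8 + 2 + 1 − 11 − 0)/2 = 8/2 = 4.
(Structurally: 1 ring(s) + 3 π bond(s) = 4.)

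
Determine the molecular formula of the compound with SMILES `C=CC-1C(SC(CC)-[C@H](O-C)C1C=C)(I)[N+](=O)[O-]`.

Heavy atoms from the SMILES: 12 C, 1 I, 1 N, 3 O, 1 S.
Implicit hydrogens by atom environment:
  6 × C: 1 H each → 6
  3 × C: 2 H each → 6
  2 × C: 3 H each → 6
  2 × O: no H
  1 × C: no H
  1 × I: no H
  1 × N (charge +1): no H
  1 × O (charge -1): no H
  1 × S: no H
  Total hydrogens = 18.
Molecular formula: C12H18INO3S

C12H18INO3S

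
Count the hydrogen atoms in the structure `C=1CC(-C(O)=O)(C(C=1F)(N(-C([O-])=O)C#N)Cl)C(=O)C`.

Hydrogens are implicit in SMILES; fill each atom to its normal valence:
  7 × C: no H
  3 × O: no H
  2 × N: no H
  1 × C: 3 H
  1 × C: 2 H
  1 × C: 1 H
  1 × Cl: no H
  1 × F: no H
  1 × O: 1 H
  1 × O (charge -1): no H
  Total hydrogens = 7.

7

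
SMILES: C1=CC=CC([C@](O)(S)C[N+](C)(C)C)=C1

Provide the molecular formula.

Heavy atoms from the SMILES: 11 C, 1 N, 1 O, 1 S.
Implicit hydrogens by atom environment:
  5 × C (aromatic): 1 H each → 5
  3 × C: 3 H each → 9
  1 × C: 2 H
  1 × C: no H
  1 × C (aromatic): no H
  1 × N (charge +1): no H
  1 × O: 1 H
  1 × S: 1 H
  Total hydrogens = 18.
Net charge +1.
Molecular formula: C11H18NOS+

C11H18NOS+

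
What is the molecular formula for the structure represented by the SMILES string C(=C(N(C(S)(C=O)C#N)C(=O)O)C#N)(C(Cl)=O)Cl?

Heavy atoms from the SMILES: 8 C, 2 Cl, 3 N, 4 O, 1 S.
Implicit hydrogens by atom environment:
  7 × C: no H
  3 × N: no H
  3 × O: no H
  2 × Cl: no H
  1 × C: 1 H
  1 × O: 1 H
  1 × S: 1 H
  Total hydrogens = 3.
Molecular formula: C8H3Cl2N3O4S

C8H3Cl2N3O4S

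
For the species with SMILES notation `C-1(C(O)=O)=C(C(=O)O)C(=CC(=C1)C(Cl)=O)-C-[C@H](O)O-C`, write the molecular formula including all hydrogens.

C12H11ClO7

Heavy atoms from the SMILES: 12 C, 1 Cl, 7 O.
Implicit hydrogens by atom environment:
  4 × C (aromatic): no H
  4 × O: no H
  3 × C: no H
  3 × O: 1 H each → 3
  2 × C (aromatic): 1 H each → 2
  1 × C: 3 H
  1 × C: 2 H
  1 × C: 1 H
  1 × Cl: no H
  Total hydrogens = 11.
Molecular formula: C12H11ClO7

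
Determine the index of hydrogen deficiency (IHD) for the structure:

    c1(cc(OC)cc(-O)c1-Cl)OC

Molecular formula from the SMILES: C8H9ClO3.
DoU = (2C + 2 + N − H − X)/2 = (2·8 + 2 + 0 − 9 − 1)/2 = 8/2 = 4.
(Structurally: 1 ring(s) + 3 π bond(s) = 4.)

4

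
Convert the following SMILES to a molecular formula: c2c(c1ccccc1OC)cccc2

C13H12O

Heavy atoms from the SMILES: 13 C, 1 O.
Implicit hydrogens by atom environment:
  9 × C (aromatic): 1 H each → 9
  3 × C (aromatic): no H
  1 × C: 3 H
  1 × O: no H
  Total hydrogens = 12.
Molecular formula: C13H12O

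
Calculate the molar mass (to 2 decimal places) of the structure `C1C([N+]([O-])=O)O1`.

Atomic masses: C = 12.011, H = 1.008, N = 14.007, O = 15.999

89.05

Molecular formula: C2H3NO3.
M = 2×12.011 + 3×1.008 + 1×14.007 + 3×15.999 = 89.05 g/mol.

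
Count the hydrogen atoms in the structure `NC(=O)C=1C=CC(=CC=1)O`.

Hydrogens are implicit in SMILES; fill each atom to its normal valence:
  4 × C (aromatic): 1 H each → 4
  2 × C (aromatic): no H
  1 × C: no H
  1 × N: 2 H
  1 × O: 1 H
  1 × O: no H
  Total hydrogens = 7.

7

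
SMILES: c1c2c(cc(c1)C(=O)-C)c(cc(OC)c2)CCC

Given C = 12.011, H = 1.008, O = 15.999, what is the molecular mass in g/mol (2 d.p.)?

242.32

Molecular formula: C16H18O2.
M = 16×12.011 + 18×1.008 + 2×15.999 = 242.32 g/mol.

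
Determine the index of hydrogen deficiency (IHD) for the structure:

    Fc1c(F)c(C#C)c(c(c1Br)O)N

Molecular formula from the SMILES: C8H4BrF2NO.
DoU = (2C + 2 + N − H − X)/2 = (2·8 + 2 + 1 − 4 − 3)/2 = 12/2 = 6.
(Structurally: 1 ring(s) + 5 π bond(s) = 6.)

6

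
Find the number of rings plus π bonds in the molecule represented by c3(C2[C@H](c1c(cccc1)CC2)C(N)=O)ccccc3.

10

Molecular formula from the SMILES: C17H17NO.
DoU = (2C + 2 + N − H − X)/2 = (2·17 + 2 + 1 − 17 − 0)/2 = 20/2 = 10.
(Structurally: 3 ring(s) + 7 π bond(s) = 10.)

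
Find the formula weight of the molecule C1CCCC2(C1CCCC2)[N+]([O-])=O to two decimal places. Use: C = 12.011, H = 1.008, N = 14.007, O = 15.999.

183.25

Molecular formula: C10H17NO2.
M = 10×12.011 + 17×1.008 + 1×14.007 + 2×15.999 = 183.25 g/mol.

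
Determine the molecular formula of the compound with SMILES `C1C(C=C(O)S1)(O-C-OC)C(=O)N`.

Heavy atoms from the SMILES: 7 C, 1 N, 4 O, 1 S.
Implicit hydrogens by atom environment:
  3 × C: no H
  3 × O: no H
  2 × C: 2 H each → 4
  1 × C: 3 H
  1 × C: 1 H
  1 × N: 2 H
  1 × O: 1 H
  1 × S: no H
  Total hydrogens = 11.
Molecular formula: C7H11NO4S

C7H11NO4S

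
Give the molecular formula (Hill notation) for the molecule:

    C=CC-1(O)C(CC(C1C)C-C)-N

C10H19NO

Heavy atoms from the SMILES: 10 C, 1 N, 1 O.
Implicit hydrogens by atom environment:
  4 × C: 1 H each → 4
  3 × C: 2 H each → 6
  2 × C: 3 H each → 6
  1 × C: no H
  1 × N: 2 H
  1 × O: 1 H
  Total hydrogens = 19.
Molecular formula: C10H19NO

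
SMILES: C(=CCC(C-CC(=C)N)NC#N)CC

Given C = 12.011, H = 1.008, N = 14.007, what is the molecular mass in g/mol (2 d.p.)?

Molecular formula: C11H19N3.
M = 11×12.011 + 19×1.008 + 3×14.007 = 193.29 g/mol.

193.29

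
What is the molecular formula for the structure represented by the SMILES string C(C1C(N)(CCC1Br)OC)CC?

Heavy atoms from the SMILES: 1 Br, 9 C, 1 N, 1 O.
Implicit hydrogens by atom environment:
  4 × C: 2 H each → 8
  2 × C: 3 H each → 6
  2 × C: 1 H each → 2
  1 × Br: no H
  1 × C: no H
  1 × N: 2 H
  1 × O: no H
  Total hydrogens = 18.
Molecular formula: C9H18BrNO

C9H18BrNO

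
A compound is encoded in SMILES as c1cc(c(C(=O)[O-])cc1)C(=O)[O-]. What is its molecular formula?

Heavy atoms from the SMILES: 8 C, 4 O.
Implicit hydrogens by atom environment:
  4 × C (aromatic): 1 H each → 4
  2 × C (aromatic): no H
  2 × C: no H
  2 × O: no H
  2 × O (charge -1): no H
  Total hydrogens = 4.
Net charge -2.
Molecular formula: [C8H4O4]2-

[C8H4O4]2-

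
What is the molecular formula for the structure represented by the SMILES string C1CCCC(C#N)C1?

C7H11N

Heavy atoms from the SMILES: 7 C, 1 N.
Implicit hydrogens by atom environment:
  5 × C: 2 H each → 10
  1 × C: 1 H
  1 × C: no H
  1 × N: no H
  Total hydrogens = 11.
Molecular formula: C7H11N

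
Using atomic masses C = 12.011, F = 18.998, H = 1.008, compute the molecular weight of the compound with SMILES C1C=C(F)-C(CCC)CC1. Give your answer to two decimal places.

142.22

Molecular formula: C9H15F.
M = 9×12.011 + 1×18.998 + 15×1.008 = 142.22 g/mol.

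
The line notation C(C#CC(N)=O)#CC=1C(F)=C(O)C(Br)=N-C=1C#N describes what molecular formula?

C11H3BrFN3O2

Heavy atoms from the SMILES: 1 Br, 11 C, 1 F, 3 N, 2 O.
Implicit hydrogens by atom environment:
  6 × C: no H
  5 × C (aromatic): no H
  1 × Br: no H
  1 × F: no H
  1 × N: 2 H
  1 × N (aromatic): no H
  1 × N: no H
  1 × O: 1 H
  1 × O: no H
  Total hydrogens = 3.
Molecular formula: C11H3BrFN3O2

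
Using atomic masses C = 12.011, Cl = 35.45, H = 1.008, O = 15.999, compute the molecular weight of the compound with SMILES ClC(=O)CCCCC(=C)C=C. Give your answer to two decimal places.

Molecular formula: C9H13ClO.
M = 9×12.011 + 1×35.45 + 13×1.008 + 1×15.999 = 172.65 g/mol.

172.65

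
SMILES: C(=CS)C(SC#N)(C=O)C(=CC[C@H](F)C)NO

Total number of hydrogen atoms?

Hydrogens are implicit in SMILES; fill each atom to its normal valence:
  5 × C: 1 H each → 5
  3 × C: no H
  1 × C: 3 H
  1 × C: 2 H
  1 × F: no H
  1 × N: 1 H
  1 × N: no H
  1 × O: 1 H
  1 × O: no H
  1 × S: 1 H
  1 × S: no H
  Total hydrogens = 13.

13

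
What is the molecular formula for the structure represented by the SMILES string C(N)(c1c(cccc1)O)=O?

C7H7NO2

Heavy atoms from the SMILES: 7 C, 1 N, 2 O.
Implicit hydrogens by atom environment:
  4 × C (aromatic): 1 H each → 4
  2 × C (aromatic): no H
  1 × C: no H
  1 × N: 2 H
  1 × O: 1 H
  1 × O: no H
  Total hydrogens = 7.
Molecular formula: C7H7NO2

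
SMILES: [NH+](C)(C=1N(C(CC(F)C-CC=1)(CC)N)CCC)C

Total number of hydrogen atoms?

29

Hydrogens are implicit in SMILES; fill each atom to its normal valence:
  6 × C: 2 H each → 12
  4 × C: 3 H each → 12
  2 × C: 1 H each → 2
  2 × C: no H
  1 × F: no H
  1 × N: 2 H
  1 × N (charge +1): 1 H
  1 × N: no H
  Total hydrogens = 29.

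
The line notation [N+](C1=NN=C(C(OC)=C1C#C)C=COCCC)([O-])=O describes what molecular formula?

Heavy atoms from the SMILES: 12 C, 3 N, 4 O.
Implicit hydrogens by atom environment:
  4 × C (aromatic): no H
  3 × C: 1 H each → 3
  3 × O: no H
  2 × C: 3 H each → 6
  2 × C: 2 H each → 4
  2 × N (aromatic): no H
  1 × C: no H
  1 × N (charge +1): no H
  1 × O (charge -1): no H
  Total hydrogens = 13.
Molecular formula: C12H13N3O4

C12H13N3O4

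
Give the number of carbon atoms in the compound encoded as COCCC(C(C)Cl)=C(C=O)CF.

The symbol for carbon appears 9 times in the SMILES. (Cl is a single chlorine, not C + l.)

9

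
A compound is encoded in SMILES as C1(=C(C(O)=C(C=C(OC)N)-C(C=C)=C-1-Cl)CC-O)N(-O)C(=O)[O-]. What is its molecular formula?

C14H16ClN2O6-

Heavy atoms from the SMILES: 14 C, 1 Cl, 2 N, 6 O.
Implicit hydrogens by atom environment:
  6 × C (aromatic): no H
  3 × C: 2 H each → 6
  3 × O: 1 H each → 3
  2 × C: 1 H each → 2
  2 × C: no H
  2 × O: no H
  1 × C: 3 H
  1 × Cl: no H
  1 × N: 2 H
  1 × N: no H
  1 × O (charge -1): no H
  Total hydrogens = 16.
Net charge -1.
Molecular formula: C14H16ClN2O6-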